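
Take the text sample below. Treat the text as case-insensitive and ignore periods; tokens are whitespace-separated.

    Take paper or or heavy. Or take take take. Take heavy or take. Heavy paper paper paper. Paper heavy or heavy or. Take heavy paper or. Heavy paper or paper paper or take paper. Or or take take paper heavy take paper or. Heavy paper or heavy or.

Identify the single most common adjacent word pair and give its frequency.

Bigram frequencies (highest first):
  paper or: 7
  or heavy: 5
  heavy or: 5
  or take: 5
  take paper: 4
  take take: 4
  … (7 more, each ≤ 4)

"paper or", 7 times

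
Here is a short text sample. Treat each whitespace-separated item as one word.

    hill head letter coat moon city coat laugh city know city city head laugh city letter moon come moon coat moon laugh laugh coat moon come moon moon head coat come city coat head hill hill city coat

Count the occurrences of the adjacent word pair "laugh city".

2

Scanning the 37 overlapping bigram windows for "laugh city":
  position 8–9: laugh city
  position 14–15: laugh city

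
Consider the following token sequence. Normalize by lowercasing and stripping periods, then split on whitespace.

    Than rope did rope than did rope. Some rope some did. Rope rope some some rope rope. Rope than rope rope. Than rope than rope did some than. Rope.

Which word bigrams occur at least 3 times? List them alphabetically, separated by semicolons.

did rope; rope rope; rope some; rope than; than rope

Bigram counts meeting the condition (at least 3 times):
  did rope: 3
  rope rope: 4
  rope some: 3
  rope than: 4
  than rope: 5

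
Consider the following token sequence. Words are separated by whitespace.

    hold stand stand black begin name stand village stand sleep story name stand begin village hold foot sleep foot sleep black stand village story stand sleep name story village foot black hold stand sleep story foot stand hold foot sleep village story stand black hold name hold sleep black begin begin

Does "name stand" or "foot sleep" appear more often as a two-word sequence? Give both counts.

"name stand": 2 occurrences
"foot sleep": 3 occurrences

"foot sleep" (3 vs 2)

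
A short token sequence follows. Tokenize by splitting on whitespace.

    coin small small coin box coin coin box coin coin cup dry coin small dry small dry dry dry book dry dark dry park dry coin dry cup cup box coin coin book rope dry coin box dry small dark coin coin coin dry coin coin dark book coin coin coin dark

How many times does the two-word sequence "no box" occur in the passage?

0

Scanning the 51 overlapping bigram windows for "no box":
  (none found)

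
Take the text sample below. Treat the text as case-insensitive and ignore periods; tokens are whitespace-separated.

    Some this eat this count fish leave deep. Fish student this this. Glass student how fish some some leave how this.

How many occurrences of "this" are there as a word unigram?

Scanning the 21 tokens for "this":
  position 2: this
  position 4: this
  position 11: this
  position 12: this
  position 21: this

5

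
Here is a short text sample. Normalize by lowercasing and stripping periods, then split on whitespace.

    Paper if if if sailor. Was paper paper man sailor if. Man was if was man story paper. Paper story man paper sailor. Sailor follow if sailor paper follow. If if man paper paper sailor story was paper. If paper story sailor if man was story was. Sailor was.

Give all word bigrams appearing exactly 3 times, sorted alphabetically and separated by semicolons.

Bigram counts meeting the condition (exactly 3 times):
  if if: 3
  if man: 3
  paper paper: 3

if if; if man; paper paper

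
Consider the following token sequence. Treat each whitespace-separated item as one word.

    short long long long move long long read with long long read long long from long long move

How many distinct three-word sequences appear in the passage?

14

18 tokens → 16 trigram windows in total.
Repeated trigrams (each contributes count−1 duplicates):
  long long move: 2
  long long read: 2
2 duplicate windows → 16 − 2 = 14 distinct.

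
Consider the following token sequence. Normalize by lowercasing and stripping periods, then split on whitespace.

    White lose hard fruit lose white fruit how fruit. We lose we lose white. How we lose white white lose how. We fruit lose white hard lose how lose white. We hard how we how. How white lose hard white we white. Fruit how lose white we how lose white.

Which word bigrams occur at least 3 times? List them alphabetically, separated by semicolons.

how lose; how we; lose white; we lose; white lose; white we

Bigram counts meeting the condition (at least 3 times):
  how lose: 3
  how we: 3
  lose white: 7
  we lose: 3
  white lose: 3
  white we: 3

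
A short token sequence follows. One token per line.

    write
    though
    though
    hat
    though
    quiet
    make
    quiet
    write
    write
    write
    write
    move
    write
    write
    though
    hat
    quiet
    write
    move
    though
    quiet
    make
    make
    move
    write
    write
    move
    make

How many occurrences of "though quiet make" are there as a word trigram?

2

Scanning the 27 overlapping trigram windows for "though quiet make":
  position 5–7: though quiet make
  position 21–23: though quiet make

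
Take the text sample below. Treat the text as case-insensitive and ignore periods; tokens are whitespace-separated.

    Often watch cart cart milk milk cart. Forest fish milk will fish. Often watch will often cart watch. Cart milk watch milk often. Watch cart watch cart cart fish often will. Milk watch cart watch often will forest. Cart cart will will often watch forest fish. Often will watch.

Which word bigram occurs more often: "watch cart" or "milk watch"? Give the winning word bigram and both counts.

"watch cart": 5 occurrences
"milk watch": 2 occurrences

"watch cart" (5 vs 2)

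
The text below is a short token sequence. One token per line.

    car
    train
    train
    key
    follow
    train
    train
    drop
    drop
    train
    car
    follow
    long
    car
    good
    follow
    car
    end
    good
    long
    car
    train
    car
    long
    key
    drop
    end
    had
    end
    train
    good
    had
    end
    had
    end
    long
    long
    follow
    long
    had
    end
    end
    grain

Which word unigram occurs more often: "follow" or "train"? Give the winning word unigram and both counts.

"train" (7 vs 4)

"follow": 4 occurrences
"train": 7 occurrences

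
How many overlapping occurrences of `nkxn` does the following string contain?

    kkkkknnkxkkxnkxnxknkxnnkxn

3

Sliding a length-4 window over the 26 characters (23 positions):
  position 13–16: nkxn
  position 19–22: nkxn
  position 23–26: nkxn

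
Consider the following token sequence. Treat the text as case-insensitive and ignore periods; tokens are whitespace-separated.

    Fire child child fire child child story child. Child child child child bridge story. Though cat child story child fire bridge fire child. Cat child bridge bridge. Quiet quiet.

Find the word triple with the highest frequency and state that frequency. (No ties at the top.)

"child child child", 3 times

Trigram frequencies (highest first):
  child child child: 3
  fire child child: 2
  child story child: 2
  child child fire: 1
  child fire child: 1
  child child story: 1
  … (17 more, each ≤ 1)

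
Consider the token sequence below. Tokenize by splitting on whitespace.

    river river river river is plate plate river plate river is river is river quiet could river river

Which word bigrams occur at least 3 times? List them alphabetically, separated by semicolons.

Bigram counts meeting the condition (at least 3 times):
  river is: 3
  river river: 4

river is; river river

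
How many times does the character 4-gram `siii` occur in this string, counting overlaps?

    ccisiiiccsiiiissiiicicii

3

Sliding a length-4 window over the 24 characters (21 positions):
  position 4–7: siii
  position 10–13: siii
  position 16–19: siii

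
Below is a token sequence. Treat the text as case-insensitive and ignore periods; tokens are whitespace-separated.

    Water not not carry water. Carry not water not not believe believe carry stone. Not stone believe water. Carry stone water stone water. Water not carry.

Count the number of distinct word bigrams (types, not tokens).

18

26 tokens → 25 bigram windows in total.
Repeated bigrams (each contributes count−1 duplicates):
  water not: 3
  carry stone: 2
  not carry: 2
  not not: 2
  stone water: 2
  water carry: 2
7 duplicate windows → 25 − 7 = 18 distinct.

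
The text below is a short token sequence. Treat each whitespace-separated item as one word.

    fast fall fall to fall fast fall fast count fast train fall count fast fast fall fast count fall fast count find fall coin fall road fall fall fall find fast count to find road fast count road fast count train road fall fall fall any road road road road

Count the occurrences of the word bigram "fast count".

6

Scanning the 49 overlapping bigram windows for "fast count":
  position 8–9: fast count
  position 17–18: fast count
  position 20–21: fast count
  position 31–32: fast count
  position 36–37: fast count
  position 39–40: fast count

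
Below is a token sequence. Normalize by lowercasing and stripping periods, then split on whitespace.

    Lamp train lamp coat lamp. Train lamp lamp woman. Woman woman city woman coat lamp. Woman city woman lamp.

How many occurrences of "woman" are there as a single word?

Scanning the 19 tokens for "woman":
  position 9: woman
  position 10: woman
  position 11: woman
  position 13: woman
  position 16: woman
  position 18: woman

6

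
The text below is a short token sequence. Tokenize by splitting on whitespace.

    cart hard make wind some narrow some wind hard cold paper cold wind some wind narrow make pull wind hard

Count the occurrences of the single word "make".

Scanning the 20 tokens for "make":
  position 3: make
  position 17: make

2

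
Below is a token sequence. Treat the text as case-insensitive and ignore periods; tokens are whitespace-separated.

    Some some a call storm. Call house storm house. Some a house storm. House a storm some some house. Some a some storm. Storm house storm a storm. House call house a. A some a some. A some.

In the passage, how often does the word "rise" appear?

0

Scanning the 38 tokens for "rise":
  (none found)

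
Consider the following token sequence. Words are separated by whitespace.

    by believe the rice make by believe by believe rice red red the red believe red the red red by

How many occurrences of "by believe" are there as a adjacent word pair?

Scanning the 19 overlapping bigram windows for "by believe":
  position 1–2: by believe
  position 6–7: by believe
  position 8–9: by believe

3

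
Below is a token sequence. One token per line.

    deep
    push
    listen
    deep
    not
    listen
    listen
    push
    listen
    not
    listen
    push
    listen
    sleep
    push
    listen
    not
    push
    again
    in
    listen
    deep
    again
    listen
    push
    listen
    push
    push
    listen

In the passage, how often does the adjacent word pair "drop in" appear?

Scanning the 28 overlapping bigram windows for "drop in":
  (none found)

0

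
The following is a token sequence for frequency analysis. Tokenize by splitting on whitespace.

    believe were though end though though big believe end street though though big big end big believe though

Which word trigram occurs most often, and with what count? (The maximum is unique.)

Trigram frequencies (highest first):
  though though big: 2
  believe were though: 1
  were though end: 1
  though end though: 1
  end though though: 1
  though big believe: 1
  … (9 more, each ≤ 1)

"though though big", 2 times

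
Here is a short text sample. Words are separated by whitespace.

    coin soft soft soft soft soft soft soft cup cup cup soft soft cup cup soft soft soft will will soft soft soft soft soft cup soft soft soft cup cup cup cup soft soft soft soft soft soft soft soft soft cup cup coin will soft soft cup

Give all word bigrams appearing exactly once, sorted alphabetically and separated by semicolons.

coin soft; coin will; cup coin; soft will; will will

Bigram counts meeting the condition (exactly once):
  coin soft: 1
  coin will: 1
  cup coin: 1
  soft will: 1
  will will: 1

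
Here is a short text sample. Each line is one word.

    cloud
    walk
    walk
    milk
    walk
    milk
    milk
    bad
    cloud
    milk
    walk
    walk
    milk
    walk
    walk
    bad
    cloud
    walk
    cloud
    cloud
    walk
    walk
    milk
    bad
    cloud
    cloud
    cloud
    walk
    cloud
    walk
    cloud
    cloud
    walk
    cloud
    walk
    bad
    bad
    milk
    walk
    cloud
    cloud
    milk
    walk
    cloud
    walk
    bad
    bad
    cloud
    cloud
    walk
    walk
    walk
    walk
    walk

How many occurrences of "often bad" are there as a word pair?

Scanning the 53 overlapping bigram windows for "often bad":
  (none found)

0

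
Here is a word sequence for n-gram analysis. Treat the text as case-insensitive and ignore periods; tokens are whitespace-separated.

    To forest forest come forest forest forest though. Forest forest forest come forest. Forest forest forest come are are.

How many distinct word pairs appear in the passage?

19 tokens → 18 bigram windows in total.
Repeated bigrams (each contributes count−1 duplicates):
  forest forest: 8
  forest come: 3
  come forest: 2
10 duplicate windows → 18 − 10 = 8 distinct.

8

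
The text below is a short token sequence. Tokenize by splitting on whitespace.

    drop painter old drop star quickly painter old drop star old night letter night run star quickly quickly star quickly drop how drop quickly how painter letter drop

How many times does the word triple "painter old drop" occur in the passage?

Scanning the 26 overlapping trigram windows for "painter old drop":
  position 2–4: painter old drop
  position 7–9: painter old drop

2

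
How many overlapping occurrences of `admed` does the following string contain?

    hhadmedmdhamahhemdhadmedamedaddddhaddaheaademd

Sliding a length-5 window over the 46 characters (42 positions):
  position 3–7: admed
  position 20–24: admed

2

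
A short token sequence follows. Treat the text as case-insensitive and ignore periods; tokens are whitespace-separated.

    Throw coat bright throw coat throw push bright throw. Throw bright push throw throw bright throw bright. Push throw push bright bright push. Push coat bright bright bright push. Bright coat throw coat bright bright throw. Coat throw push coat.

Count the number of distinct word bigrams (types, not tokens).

40 tokens → 39 bigram windows in total.
Repeated bigrams (each contributes count−1 duplicates):
  bright bright: 4
  bright push: 4
  bright throw: 4
  throw coat: 4
  coat bright: 3
  coat throw: 3
  push bright: 3
  throw bright: 3
  … (4 more repeated)
25 duplicate windows → 39 − 25 = 14 distinct.

14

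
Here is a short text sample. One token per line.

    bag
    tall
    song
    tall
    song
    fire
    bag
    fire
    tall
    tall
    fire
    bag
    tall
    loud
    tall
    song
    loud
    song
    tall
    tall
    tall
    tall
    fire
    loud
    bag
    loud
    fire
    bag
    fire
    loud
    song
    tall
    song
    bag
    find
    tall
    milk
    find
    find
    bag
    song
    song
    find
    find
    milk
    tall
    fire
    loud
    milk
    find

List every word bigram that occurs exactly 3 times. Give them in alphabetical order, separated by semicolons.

Bigram counts meeting the condition (exactly 3 times):
  fire bag: 3
  fire loud: 3
  song tall: 3
  tall fire: 3

fire bag; fire loud; song tall; tall fire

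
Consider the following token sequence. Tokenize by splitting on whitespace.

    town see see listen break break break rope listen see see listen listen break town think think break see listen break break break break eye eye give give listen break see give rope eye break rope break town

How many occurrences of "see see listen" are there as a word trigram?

2

Scanning the 36 overlapping trigram windows for "see see listen":
  position 2–4: see see listen
  position 10–12: see see listen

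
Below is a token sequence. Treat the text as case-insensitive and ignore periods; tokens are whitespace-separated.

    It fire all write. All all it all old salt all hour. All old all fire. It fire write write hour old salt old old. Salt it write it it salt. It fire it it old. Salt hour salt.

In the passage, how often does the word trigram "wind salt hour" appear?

Scanning the 37 overlapping trigram windows for "wind salt hour":
  (none found)

0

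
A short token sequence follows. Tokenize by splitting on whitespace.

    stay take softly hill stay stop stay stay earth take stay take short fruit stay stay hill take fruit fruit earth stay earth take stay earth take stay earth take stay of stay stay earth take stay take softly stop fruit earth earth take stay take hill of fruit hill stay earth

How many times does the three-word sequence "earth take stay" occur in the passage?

Scanning the 50 overlapping trigram windows for "earth take stay":
  position 9–11: earth take stay
  position 23–25: earth take stay
  position 26–28: earth take stay
  position 29–31: earth take stay
  position 35–37: earth take stay
  position 43–45: earth take stay

6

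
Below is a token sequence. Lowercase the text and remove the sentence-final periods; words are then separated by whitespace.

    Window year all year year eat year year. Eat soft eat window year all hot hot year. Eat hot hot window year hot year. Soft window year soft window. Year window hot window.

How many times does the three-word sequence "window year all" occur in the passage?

Scanning the 31 overlapping trigram windows for "window year all":
  position 1–3: window year all
  position 12–14: window year all

2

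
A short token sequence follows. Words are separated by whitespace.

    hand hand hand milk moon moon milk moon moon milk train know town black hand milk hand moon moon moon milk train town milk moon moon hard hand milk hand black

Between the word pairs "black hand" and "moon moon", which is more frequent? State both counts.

"moon moon" (5 vs 1)

"black hand": 1 occurrence
"moon moon": 5 occurrences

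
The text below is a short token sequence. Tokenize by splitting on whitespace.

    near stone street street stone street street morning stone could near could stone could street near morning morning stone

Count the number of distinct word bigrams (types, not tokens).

14

19 tokens → 18 bigram windows in total.
Repeated bigrams (each contributes count−1 duplicates):
  morning stone: 2
  stone could: 2
  stone street: 2
  street street: 2
4 duplicate windows → 18 − 4 = 14 distinct.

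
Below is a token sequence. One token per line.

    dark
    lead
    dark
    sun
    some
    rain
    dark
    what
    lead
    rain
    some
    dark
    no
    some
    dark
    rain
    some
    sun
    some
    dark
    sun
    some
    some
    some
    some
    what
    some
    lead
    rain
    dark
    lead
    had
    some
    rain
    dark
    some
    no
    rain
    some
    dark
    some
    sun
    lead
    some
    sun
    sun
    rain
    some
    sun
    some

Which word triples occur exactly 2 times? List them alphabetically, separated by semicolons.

dark sun some; rain some dark; rain some sun; some rain dark; some some some; some sun some

Trigram counts meeting the condition (exactly 2 times):
  dark sun some: 2
  rain some dark: 2
  rain some sun: 2
  some rain dark: 2
  some some some: 2
  some sun some: 2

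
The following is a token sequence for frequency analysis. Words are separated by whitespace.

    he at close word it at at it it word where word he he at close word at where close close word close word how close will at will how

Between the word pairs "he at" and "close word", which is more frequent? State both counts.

"close word" (4 vs 2)

"he at": 2 occurrences
"close word": 4 occurrences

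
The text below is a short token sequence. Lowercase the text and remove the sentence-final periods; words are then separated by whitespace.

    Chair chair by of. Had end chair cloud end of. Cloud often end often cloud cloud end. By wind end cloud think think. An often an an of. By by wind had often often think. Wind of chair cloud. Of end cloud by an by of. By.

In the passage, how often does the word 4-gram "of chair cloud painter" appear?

0

Scanning the 44 overlapping 4-gram windows for "of chair cloud painter":
  (none found)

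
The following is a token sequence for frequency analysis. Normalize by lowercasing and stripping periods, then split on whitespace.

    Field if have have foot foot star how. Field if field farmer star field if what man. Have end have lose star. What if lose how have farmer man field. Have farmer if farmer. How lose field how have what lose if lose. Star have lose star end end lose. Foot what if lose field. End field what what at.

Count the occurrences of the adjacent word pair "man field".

1

Scanning the 59 overlapping bigram windows for "man field":
  position 29–30: man field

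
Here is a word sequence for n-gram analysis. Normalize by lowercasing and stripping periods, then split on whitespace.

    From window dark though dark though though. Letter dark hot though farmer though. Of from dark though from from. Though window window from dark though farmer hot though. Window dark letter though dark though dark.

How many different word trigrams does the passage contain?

35 tokens → 33 trigram windows in total.
Repeated trigrams (each contributes count−1 duplicates):
  dark though dark: 2
  from dark though: 2
  though dark though: 2
3 duplicate windows → 33 − 3 = 30 distinct.

30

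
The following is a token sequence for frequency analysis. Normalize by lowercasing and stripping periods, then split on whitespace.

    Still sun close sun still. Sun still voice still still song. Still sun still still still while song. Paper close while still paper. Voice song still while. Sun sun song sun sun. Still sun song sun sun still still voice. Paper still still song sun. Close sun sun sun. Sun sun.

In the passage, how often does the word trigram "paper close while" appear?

1

Scanning the 49 overlapping trigram windows for "paper close while":
  position 19–21: paper close while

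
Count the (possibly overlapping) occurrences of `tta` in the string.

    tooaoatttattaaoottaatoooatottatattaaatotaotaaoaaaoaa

5

Sliding a length-3 window over the 52 characters (50 positions):
  position 8–10: tta
  position 11–13: tta
  position 17–19: tta
  position 28–30: tta
  position 33–35: tta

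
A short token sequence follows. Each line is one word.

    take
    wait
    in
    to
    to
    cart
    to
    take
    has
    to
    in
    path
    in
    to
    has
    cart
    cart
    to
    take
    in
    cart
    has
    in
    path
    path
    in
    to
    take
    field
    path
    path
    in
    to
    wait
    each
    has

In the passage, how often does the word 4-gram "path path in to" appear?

Scanning the 33 overlapping 4-gram windows for "path path in to":
  position 24–27: path path in to
  position 30–33: path path in to

2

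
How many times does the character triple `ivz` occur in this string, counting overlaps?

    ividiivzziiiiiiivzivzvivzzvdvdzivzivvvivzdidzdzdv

6

Sliding a length-3 window over the 49 characters (47 positions):
  position 6–8: ivz
  position 16–18: ivz
  position 19–21: ivz
  position 23–25: ivz
  position 32–34: ivz
  position 39–41: ivz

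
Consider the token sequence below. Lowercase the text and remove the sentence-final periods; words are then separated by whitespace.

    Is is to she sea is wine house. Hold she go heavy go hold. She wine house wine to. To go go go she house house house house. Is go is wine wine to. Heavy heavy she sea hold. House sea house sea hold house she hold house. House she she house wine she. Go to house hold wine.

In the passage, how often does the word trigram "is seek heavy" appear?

Scanning the 57 overlapping trigram windows for "is seek heavy":
  (none found)

0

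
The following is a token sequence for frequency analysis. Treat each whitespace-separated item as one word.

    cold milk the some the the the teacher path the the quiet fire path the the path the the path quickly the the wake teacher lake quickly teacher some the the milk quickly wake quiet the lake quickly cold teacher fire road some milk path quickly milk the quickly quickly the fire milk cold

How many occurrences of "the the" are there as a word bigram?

Scanning the 53 overlapping bigram windows for "the the":
  position 5–6: the the
  position 6–7: the the
  position 10–11: the the
  position 15–16: the the
  position 18–19: the the
  position 22–23: the the
  position 30–31: the the

7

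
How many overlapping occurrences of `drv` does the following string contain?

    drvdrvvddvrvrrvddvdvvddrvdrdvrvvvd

3

Sliding a length-3 window over the 34 characters (32 positions):
  position 1–3: drv
  position 4–6: drv
  position 23–25: drv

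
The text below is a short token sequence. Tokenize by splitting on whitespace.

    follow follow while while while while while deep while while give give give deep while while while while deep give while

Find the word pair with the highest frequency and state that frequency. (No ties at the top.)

Bigram frequencies (highest first):
  while while: 8
  while deep: 2
  deep while: 2
  give give: 2
  follow follow: 1
  follow while: 1
  … (4 more, each ≤ 1)

"while while", 8 times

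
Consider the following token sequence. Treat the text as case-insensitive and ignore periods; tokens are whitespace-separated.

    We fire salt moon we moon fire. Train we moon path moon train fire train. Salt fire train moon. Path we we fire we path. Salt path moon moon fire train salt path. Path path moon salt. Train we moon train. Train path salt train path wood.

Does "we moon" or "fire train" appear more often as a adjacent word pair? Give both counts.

"fire train" (4 vs 3)

"we moon": 3 occurrences
"fire train": 4 occurrences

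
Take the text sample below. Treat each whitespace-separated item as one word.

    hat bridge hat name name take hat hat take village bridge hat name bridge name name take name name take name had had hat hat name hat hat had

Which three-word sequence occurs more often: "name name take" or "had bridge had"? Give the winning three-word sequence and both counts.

"name name take": 3 occurrences
"had bridge had": 0 occurrences

"name name take" (3 vs 0)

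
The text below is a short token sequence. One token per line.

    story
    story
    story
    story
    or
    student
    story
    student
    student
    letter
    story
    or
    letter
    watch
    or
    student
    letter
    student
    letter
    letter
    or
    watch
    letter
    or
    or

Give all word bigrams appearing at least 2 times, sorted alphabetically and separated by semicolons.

letter or; or student; story or; story story; student letter

Bigram counts meeting the condition (at least 2 times):
  letter or: 2
  or student: 2
  story or: 2
  story story: 3
  student letter: 3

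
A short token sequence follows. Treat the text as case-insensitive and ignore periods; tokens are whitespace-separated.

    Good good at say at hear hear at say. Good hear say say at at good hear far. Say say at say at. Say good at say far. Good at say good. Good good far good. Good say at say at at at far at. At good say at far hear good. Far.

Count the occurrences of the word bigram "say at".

Scanning the 52 overlapping bigram windows for "say at":
  position 4–5: say at
  position 13–14: say at
  position 20–21: say at
  position 22–23: say at
  position 38–39: say at
  position 40–41: say at
  position 48–49: say at

7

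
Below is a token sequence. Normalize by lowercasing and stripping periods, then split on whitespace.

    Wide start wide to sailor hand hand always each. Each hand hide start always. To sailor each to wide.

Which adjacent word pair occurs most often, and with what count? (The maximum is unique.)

"to sailor", 2 times

Bigram frequencies (highest first):
  to sailor: 2
  wide start: 1
  start wide: 1
  wide to: 1
  sailor hand: 1
  hand hand: 1
  … (11 more, each ≤ 1)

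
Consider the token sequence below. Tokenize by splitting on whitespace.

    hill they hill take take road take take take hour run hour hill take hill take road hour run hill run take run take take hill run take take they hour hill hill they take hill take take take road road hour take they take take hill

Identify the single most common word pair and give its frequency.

"take take", 8 times

Bigram frequencies (highest first):
  take take: 8
  hill take: 4
  take hill: 4
  take road: 3
  run take: 3
  hill they: 2
  … (16 more, each ≤ 2)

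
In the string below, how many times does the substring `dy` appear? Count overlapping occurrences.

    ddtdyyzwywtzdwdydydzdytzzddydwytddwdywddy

Sliding a length-2 window over the 41 characters (40 positions):
  position 4–5: dy
  position 15–16: dy
  position 17–18: dy
  position 21–22: dy
  position 27–28: dy
  position 36–37: dy
  position 40–41: dy

7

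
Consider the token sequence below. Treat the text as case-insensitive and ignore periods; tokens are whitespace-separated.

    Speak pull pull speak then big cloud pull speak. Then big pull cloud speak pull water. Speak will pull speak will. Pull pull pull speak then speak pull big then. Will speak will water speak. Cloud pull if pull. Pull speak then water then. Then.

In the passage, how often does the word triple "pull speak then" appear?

4

Scanning the 43 overlapping trigram windows for "pull speak then":
  position 3–5: pull speak then
  position 8–10: pull speak then
  position 24–26: pull speak then
  position 40–42: pull speak then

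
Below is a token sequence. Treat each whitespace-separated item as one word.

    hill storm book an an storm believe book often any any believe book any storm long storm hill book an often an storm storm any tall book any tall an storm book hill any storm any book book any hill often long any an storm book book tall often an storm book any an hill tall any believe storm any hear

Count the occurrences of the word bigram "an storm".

Scanning the 60 overlapping bigram windows for "an storm":
  position 5–6: an storm
  position 22–23: an storm
  position 30–31: an storm
  position 44–45: an storm
  position 50–51: an storm

5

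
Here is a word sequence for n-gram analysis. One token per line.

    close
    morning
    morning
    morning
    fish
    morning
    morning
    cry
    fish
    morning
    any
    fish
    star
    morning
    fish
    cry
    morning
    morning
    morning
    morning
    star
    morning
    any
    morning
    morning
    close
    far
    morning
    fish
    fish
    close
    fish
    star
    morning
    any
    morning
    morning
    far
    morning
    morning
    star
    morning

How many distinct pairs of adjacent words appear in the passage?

21

42 tokens → 41 bigram windows in total.
Repeated bigrams (each contributes count−1 duplicates):
  morning morning: 9
  star morning: 4
  morning any: 3
  morning fish: 3
  any morning: 2
  far morning: 2
  fish morning: 2
  fish star: 2
  … (1 more repeated)
20 duplicate windows → 41 − 20 = 21 distinct.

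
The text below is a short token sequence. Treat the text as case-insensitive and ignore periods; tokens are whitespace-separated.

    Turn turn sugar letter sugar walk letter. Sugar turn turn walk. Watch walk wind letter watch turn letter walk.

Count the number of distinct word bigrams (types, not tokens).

19 tokens → 18 bigram windows in total.
Repeated bigrams (each contributes count−1 duplicates):
  letter sugar: 2
  turn turn: 2
2 duplicate windows → 18 − 2 = 16 distinct.

16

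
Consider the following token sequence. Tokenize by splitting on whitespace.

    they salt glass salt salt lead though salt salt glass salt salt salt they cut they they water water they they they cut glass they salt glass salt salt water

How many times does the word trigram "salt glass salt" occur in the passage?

3

Scanning the 28 overlapping trigram windows for "salt glass salt":
  position 2–4: salt glass salt
  position 9–11: salt glass salt
  position 26–28: salt glass salt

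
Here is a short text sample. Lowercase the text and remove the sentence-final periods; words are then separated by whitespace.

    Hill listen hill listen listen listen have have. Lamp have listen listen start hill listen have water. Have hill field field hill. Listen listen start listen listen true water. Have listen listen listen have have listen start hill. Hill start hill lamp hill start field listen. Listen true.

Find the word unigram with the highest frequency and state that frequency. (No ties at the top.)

Unigram frequencies (highest first):
  listen: 17
  hill: 9
  have: 8
  start: 5
  field: 3
  lamp: 2
  … (2 more, each ≤ 2)

"listen", 17 times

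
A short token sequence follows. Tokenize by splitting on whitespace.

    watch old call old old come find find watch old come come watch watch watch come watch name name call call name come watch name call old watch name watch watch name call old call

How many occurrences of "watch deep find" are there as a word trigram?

0

Scanning the 33 overlapping trigram windows for "watch deep find":
  (none found)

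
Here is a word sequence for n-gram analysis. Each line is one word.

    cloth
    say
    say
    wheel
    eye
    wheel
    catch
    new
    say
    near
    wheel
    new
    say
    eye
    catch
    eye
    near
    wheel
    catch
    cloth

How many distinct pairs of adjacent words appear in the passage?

20 tokens → 19 bigram windows in total.
Repeated bigrams (each contributes count−1 duplicates):
  near wheel: 2
  new say: 2
  wheel catch: 2
3 duplicate windows → 19 − 3 = 16 distinct.

16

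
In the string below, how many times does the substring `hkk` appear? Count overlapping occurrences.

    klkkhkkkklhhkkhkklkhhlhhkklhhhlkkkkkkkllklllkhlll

4

Sliding a length-3 window over the 49 characters (47 positions):
  position 5–7: hkk
  position 12–14: hkk
  position 15–17: hkk
  position 24–26: hkk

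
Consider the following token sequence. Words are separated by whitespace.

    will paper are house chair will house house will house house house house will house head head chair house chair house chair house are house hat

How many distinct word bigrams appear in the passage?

26 tokens → 25 bigram windows in total.
Repeated bigrams (each contributes count−1 duplicates):
  house house: 4
  chair house: 3
  house chair: 3
  will house: 3
  are house: 2
  house will: 2
11 duplicate windows → 25 − 11 = 14 distinct.

14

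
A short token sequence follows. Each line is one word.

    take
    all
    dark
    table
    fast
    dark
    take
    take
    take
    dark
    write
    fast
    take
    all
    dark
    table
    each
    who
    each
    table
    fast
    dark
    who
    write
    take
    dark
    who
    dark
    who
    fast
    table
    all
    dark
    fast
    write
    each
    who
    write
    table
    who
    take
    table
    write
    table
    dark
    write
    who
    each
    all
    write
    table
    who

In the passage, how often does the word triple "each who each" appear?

Scanning the 50 overlapping trigram windows for "each who each":
  position 17–19: each who each

1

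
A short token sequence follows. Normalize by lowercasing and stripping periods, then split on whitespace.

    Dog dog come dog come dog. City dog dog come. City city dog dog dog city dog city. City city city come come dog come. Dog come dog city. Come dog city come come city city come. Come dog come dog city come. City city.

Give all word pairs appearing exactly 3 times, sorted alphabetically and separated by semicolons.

city dog; come city; come come

Bigram counts meeting the condition (exactly 3 times):
  city dog: 3
  come city: 3
  come come: 3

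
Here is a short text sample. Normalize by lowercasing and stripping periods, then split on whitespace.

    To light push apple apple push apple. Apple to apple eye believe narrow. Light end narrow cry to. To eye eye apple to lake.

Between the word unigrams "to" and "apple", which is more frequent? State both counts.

"apple" (6 vs 5)

"to": 5 occurrences
"apple": 6 occurrences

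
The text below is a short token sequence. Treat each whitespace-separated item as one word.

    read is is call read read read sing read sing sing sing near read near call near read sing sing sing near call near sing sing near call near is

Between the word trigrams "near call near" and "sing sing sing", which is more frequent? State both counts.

"near call near": 3 occurrences
"sing sing sing": 2 occurrences

"near call near" (3 vs 2)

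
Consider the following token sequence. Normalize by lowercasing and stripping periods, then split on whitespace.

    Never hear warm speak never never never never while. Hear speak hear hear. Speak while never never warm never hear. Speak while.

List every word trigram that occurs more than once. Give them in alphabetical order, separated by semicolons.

hear speak while; never never never

Trigram counts meeting the condition (more than once):
  hear speak while: 2
  never never never: 2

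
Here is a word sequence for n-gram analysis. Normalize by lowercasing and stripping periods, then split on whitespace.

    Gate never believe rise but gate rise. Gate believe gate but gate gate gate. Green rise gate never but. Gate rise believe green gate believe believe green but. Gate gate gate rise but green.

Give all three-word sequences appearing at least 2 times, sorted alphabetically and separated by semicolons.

Trigram counts meeting the condition (at least 2 times):
  but gate gate: 2
  but gate rise: 2
  gate gate gate: 2

but gate gate; but gate rise; gate gate gate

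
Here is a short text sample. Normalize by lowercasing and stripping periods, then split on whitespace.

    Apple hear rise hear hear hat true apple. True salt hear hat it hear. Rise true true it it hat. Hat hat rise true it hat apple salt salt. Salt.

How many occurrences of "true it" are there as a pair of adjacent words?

Scanning the 29 overlapping bigram windows for "true it":
  position 17–18: true it
  position 24–25: true it

2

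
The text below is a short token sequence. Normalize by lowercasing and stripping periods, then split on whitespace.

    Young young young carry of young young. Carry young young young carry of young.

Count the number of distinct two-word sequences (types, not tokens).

14 tokens → 13 bigram windows in total.
Repeated bigrams (each contributes count−1 duplicates):
  young young: 5
  young carry: 3
  carry of: 2
  of young: 2
8 duplicate windows → 13 − 8 = 5 distinct.

5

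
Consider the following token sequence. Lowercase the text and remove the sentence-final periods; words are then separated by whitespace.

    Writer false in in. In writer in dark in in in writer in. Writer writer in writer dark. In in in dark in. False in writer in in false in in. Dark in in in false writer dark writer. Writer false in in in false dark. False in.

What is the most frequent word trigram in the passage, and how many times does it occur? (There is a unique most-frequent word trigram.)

"in in in", 5 times

Trigram frequencies (highest first):
  in in in: 5
  false in in: 3
  in writer in: 3
  in dark in: 3
  dark in in: 3
  in in false: 3
  … (21 more, each ≤ 2)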